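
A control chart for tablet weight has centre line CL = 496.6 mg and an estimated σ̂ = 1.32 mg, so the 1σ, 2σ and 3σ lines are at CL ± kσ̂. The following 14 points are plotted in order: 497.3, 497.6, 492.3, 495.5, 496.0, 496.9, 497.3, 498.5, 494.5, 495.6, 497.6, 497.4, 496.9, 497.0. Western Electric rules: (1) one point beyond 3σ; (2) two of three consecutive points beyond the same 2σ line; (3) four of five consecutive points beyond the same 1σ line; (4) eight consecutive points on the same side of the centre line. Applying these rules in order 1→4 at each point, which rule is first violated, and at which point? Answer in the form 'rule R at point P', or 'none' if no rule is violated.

rule 1 at point 3

Zone of each point (C = within 1σ̂, B = 1σ̂–2σ̂, A = 2σ̂–3σ̂, * = beyond 3σ̂; sign = side of CL): 1:+C, 2:+C, 3:-*, 4:-C, 5:-C, 6:+C, 7:+C, 8:+B, 9:-B, 10:-C, 11:+C, 12:+C, 13:+C, 14:+C
Rule 1 (one point beyond the 3σ limits) is satisfied at point 3.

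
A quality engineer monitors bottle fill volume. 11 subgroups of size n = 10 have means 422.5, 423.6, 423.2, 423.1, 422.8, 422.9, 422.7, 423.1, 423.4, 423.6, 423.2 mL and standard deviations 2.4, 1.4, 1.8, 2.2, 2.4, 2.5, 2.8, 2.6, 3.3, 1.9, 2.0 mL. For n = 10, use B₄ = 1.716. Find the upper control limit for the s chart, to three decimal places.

3.947

s̄ = (2.4 + 1.4 + 1.8 + 2.2 + 2.4 + 2.5 + 2.8 + 2.6 + 3.3 + 1.9 + 2.0) / 11 = 2.3000
UCL_s = B₄·s̄ = 1.716 × 2.3000 = 3.9468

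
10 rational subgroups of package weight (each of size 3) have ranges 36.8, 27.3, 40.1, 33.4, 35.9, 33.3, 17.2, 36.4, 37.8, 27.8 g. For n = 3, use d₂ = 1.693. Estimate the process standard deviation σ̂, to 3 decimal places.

R̄ = (36.8 + 27.3 + 40.1 + 33.4 + 35.9 + 33.3 + 17.2 + 36.4 + 37.8 + 27.8) / 10 = 32.6000
σ̂ = R̄ / d₂ = 32.6000 / 1.693 = 19.2558

19.256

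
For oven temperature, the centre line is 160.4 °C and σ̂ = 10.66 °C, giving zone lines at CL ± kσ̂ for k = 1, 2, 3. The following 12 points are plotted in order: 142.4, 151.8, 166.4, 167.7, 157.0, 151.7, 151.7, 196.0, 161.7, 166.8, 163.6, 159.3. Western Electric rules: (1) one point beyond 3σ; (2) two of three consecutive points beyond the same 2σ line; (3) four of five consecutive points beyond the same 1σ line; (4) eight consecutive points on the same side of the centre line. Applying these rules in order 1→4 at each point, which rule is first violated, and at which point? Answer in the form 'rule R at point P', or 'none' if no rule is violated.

Zone of each point (C = within 1σ̂, B = 1σ̂–2σ̂, A = 2σ̂–3σ̂, * = beyond 3σ̂; sign = side of CL): 1:-B, 2:-C, 3:+C, 4:+C, 5:-C, 6:-C, 7:-C, 8:+*, 9:+C, 10:+C, 11:+C, 12:-C
Rule 1 (one point beyond the 3σ limits) is satisfied at point 8.

rule 1 at point 8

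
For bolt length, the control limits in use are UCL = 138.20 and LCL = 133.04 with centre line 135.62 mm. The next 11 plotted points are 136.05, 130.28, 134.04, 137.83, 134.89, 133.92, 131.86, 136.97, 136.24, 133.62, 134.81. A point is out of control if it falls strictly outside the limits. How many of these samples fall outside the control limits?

Compare each point to [133.04, 138.20]: sample 2 = 130.28 < LCL; sample 7 = 131.86 < LCL.

2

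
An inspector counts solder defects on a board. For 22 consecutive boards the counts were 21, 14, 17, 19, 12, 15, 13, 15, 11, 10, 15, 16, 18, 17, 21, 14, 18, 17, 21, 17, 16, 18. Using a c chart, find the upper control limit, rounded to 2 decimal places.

28.19

c̄ = (21 + 14 + 17 + 19 + 12 + 15 + 13 + 15 + 11 + 10 + 15 + 16 + 18 + 17 + 21 + 14 + 18 + 17 + 21 + 17 + 16 + 18) / 22 = 355 / 22 = 16.1364
UCL = c̄ + 3√c̄ = 16.1364 + 3 × √16.1364 = 16.1364 + 3 × 4.0170 = 28.1874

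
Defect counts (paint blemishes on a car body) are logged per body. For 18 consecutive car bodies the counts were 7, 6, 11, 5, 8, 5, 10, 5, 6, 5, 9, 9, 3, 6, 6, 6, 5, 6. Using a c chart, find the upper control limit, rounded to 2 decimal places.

14.24

c̄ = (7 + 6 + 11 + 5 + 8 + 5 + 10 + 5 + 6 + 5 + 9 + 9 + 3 + 6 + 6 + 6 + 5 + 6) / 18 = 118 / 18 = 6.5556
UCL = c̄ + 3√c̄ = 6.5556 + 3 × √6.5556 = 6.5556 + 3 × 2.5604 = 14.2367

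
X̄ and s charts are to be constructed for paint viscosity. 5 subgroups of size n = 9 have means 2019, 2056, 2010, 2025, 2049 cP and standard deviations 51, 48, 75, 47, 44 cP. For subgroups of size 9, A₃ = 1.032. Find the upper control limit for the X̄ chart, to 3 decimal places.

2086.496

X̄̄ = (2019 + 2056 + 2010 + 2025 + 2049) / 5 = 2031.8000
s̄ = (51 + 48 + 75 + 47 + 44) / 5 = 53.0000
UCL = X̄̄ + A₃·s̄ = 2031.8000 + 1.032 × 53.0000 = 2086.4960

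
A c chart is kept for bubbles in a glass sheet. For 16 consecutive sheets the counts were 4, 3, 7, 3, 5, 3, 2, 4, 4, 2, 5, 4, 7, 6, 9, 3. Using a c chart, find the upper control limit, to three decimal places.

10.757

c̄ = (4 + 3 + 7 + 3 + 5 + 3 + 2 + 4 + 4 + 2 + 5 + 4 + 7 + 6 + 9 + 3) / 16 = 71 / 16 = 4.4375
UCL = c̄ + 3√c̄ = 4.4375 + 3 × √4.4375 = 4.4375 + 3 × 2.1065 = 10.7571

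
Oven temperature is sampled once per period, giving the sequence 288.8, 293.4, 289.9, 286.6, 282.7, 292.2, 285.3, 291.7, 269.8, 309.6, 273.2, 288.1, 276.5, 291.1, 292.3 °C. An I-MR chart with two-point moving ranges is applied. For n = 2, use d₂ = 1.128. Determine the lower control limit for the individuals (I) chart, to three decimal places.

X̄ = (288.8 + 293.4 + 289.9 + 286.6 + 282.7 + 292.2 + 285.3 + 291.7 + 269.8 + 309.6 + 273.2 + 288.1 + 276.5 + 291.1 + 292.3) / 15 = 287.4133
Moving ranges: 4.6, 3.5, 3.3, 3.9, 9.5, 6.9, 6.4, 21.9, 39.8, 36.4, 14.9, 11.6, 14.6, 1.2; M̄R̄ = 178.5000 / 14 = 12.7500
LCL = X̄ − 3·M̄R̄/d₂ = 287.4133 − 3 × 12.7500 / 1.128 = 253.5038

253.504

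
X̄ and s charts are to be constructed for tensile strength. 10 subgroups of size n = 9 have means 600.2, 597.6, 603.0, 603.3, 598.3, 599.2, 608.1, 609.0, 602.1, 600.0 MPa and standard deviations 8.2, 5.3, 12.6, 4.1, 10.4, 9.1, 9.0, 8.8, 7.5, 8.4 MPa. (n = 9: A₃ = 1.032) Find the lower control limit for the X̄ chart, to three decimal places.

X̄̄ = (600.2 + 597.6 + 603.0 + 603.3 + 598.3 + 599.2 + 608.1 + 609.0 + 602.1 + 600.0) / 10 = 602.0800
s̄ = (8.2 + 5.3 + 12.6 + 4.1 + 10.4 + 9.1 + 9.0 + 8.8 + 7.5 + 8.4) / 10 = 8.3400
LCL = X̄̄ − A₃·s̄ = 602.0800 − 1.032 × 8.3400 = 593.4731

593.473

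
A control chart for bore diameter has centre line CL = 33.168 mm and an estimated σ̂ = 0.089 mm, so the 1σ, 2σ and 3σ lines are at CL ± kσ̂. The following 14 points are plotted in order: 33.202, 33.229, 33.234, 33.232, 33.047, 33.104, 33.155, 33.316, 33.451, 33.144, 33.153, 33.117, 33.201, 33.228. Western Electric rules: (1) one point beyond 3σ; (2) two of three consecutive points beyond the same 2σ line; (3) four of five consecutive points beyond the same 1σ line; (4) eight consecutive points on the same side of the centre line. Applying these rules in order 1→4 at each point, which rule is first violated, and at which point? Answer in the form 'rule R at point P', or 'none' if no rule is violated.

Zone of each point (C = within 1σ̂, B = 1σ̂–2σ̂, A = 2σ̂–3σ̂, * = beyond 3σ̂; sign = side of CL): 1:+C, 2:+C, 3:+C, 4:+C, 5:-B, 6:-C, 7:-C, 8:+B, 9:+*, 10:-C, 11:-C, 12:-C, 13:+C, 14:+C
Rule 1 (one point beyond the 3σ limits) is satisfied at point 9.

rule 1 at point 9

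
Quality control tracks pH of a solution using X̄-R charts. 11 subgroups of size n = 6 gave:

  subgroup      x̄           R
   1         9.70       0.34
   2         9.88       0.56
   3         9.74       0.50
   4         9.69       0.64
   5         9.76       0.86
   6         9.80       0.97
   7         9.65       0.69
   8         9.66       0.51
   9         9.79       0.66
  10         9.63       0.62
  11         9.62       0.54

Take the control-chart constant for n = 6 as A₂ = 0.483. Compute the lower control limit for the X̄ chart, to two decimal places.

X̄̄ = (9.70 + 9.88 + 9.74 + 9.69 + 9.76 + 9.80 + 9.65 + 9.66 + 9.79 + 9.63 + 9.62) / 11 = 106.9200 / 11 = 9.7200
R̄ = (0.34 + 0.56 + 0.50 + 0.64 + 0.86 + 0.97 + 0.69 + 0.51 + 0.66 + 0.62 + 0.54) / 11 = 6.8900 / 11 = 0.6264
LCL = X̄̄ − A₂·R̄ = 9.7200 − 0.483 × 0.6264 = 9.4175

9.42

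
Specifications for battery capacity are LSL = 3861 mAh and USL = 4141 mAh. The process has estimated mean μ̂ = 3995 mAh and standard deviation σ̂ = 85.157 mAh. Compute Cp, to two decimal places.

0.55

Cp = (USL − LSL) / (6σ̂) = (4141 − 3861) / (6 × 85.157) = 280.0000 / 510.9420 = 0.5480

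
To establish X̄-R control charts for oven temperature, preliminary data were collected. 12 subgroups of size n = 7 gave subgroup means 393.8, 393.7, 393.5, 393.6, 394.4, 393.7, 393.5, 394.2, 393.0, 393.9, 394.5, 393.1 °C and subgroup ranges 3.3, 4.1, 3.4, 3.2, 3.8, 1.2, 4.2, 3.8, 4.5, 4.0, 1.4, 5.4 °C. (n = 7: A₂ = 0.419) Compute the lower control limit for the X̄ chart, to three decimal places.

392.265

X̄̄ = (393.8 + 393.7 + 393.5 + 393.6 + 394.4 + 393.7 + 393.5 + 394.2 + 393.0 + 393.9 + 394.5 + 393.1) / 12 = 4724.9000 / 12 = 393.7417
R̄ = (3.3 + 4.1 + 3.4 + 3.2 + 3.8 + 1.2 + 4.2 + 3.8 + 4.5 + 4.0 + 1.4 + 5.4) / 12 = 42.3000 / 12 = 3.5250
LCL = X̄̄ − A₂·R̄ = 393.7417 − 0.419 × 3.5250 = 392.2647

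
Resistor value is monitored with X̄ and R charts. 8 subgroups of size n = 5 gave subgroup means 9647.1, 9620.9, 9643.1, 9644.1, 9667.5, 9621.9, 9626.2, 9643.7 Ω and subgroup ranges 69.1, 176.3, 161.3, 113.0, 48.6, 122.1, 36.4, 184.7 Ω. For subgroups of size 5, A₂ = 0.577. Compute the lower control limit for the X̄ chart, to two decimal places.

9573.57

X̄̄ = (9647.1 + 9620.9 + 9643.1 + 9644.1 + 9667.5 + 9621.9 + 9626.2 + 9643.7) / 8 = 77114.5000 / 8 = 9639.3125
R̄ = (69.1 + 176.3 + 161.3 + 113.0 + 48.6 + 122.1 + 36.4 + 184.7) / 8 = 911.5000 / 8 = 113.9375
LCL = X̄̄ − A₂·R̄ = 9639.3125 − 0.577 × 113.9375 = 9573.5706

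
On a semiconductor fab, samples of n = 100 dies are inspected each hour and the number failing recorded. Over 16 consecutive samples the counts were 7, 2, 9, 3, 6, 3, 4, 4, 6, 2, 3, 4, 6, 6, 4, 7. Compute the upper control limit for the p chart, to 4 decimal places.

p̄ = Σdᵢ / (k·n) = 76 / (16 × 100) = 0.04750
UCL = p̄ + 3·√(p̄(1−p̄)/n) = 0.04750 + 3 × √(0.04750×0.95250/100) = 0.04750 + 3 × 0.02127 = 0.11131

0.1113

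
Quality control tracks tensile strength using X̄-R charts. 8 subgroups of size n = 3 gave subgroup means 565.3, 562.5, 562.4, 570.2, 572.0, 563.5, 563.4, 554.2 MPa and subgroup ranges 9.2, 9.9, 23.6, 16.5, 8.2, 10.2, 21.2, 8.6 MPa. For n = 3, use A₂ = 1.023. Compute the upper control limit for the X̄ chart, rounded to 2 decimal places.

X̄̄ = (565.3 + 562.5 + 562.4 + 570.2 + 572.0 + 563.5 + 563.4 + 554.2) / 8 = 4513.5000 / 8 = 564.1875
R̄ = (9.2 + 9.9 + 23.6 + 16.5 + 8.2 + 10.2 + 21.2 + 8.6) / 8 = 107.4000 / 8 = 13.4250
UCL = X̄̄ + A₂·R̄ = 564.1875 + 1.023 × 13.4250 = 577.9213

577.92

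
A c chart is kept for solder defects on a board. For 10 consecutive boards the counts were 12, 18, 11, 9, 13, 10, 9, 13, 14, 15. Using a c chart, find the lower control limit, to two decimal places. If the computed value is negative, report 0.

c̄ = (12 + 18 + 11 + 9 + 13 + 10 + 9 + 13 + 14 + 15) / 10 = 124 / 10 = 12.4000
LCL = c̄ − 3√c̄ = 12.4000 − 3 × 3.5214 = 1.8359

1.84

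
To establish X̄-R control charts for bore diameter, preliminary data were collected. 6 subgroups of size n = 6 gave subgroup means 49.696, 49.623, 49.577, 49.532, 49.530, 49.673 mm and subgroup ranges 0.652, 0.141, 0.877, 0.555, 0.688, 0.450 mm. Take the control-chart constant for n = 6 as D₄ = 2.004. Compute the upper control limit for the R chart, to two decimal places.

1.12

R̄ = (0.652 + 0.141 + 0.877 + 0.555 + 0.688 + 0.450) / 6 = 3.3630 / 6 = 0.5605
UCL_R = D₄·R̄ = 2.004 × 0.5605 = 1.1232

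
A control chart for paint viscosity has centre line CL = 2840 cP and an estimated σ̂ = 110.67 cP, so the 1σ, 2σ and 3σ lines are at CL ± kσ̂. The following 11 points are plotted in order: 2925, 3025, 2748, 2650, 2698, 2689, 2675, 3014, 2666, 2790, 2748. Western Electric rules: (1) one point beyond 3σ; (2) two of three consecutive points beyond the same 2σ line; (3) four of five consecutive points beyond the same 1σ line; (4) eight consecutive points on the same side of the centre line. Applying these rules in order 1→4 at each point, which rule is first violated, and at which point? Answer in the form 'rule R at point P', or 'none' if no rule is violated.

rule 3 at point 7

Zone of each point (C = within 1σ̂, B = 1σ̂–2σ̂, A = 2σ̂–3σ̂, * = beyond 3σ̂; sign = side of CL): 1:+C, 2:+B, 3:-C, 4:-B, 5:-B, 6:-B, 7:-B, 8:+B, 9:-B, 10:-C, 11:-C
Rule 3 (four of five consecutive points beyond the same 1σ limit) is satisfied at point 7.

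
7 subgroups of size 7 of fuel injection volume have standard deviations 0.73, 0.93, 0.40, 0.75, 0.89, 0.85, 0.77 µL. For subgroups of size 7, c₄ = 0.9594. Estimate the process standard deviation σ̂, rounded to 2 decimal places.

s̄ = (0.73 + 0.93 + 0.40 + 0.75 + 0.89 + 0.85 + 0.77) / 7 = 0.7600
σ̂ = s̄ / c₄ = 0.7600 / 0.9594 = 0.7922

0.79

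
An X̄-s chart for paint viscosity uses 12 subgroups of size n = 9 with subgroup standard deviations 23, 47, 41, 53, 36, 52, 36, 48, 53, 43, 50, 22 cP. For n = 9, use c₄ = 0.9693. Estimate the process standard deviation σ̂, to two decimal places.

43.33

s̄ = (23 + 47 + 41 + 53 + 36 + 52 + 36 + 48 + 53 + 43 + 50 + 22) / 12 = 42.0000
σ̂ = s̄ / c₄ = 42.0000 / 0.9693 = 43.3302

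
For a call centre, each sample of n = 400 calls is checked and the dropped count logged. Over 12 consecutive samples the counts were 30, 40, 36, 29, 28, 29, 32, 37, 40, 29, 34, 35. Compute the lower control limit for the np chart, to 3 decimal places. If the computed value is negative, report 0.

16.686

p̄ = Σdᵢ / (k·n) = 399 / (12 × 400) = 0.08313
LCL = np̄ − 3·√(np̄(1−p̄)) = 33.2500 − 3 × 5.5214 = 16.6857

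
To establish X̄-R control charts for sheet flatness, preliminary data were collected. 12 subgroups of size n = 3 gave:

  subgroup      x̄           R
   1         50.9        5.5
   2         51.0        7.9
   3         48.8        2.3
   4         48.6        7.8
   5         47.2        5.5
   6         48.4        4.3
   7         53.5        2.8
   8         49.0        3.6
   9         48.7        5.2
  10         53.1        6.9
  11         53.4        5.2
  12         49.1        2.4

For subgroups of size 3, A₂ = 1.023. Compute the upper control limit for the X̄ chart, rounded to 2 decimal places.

X̄̄ = (50.9 + 51.0 + 48.8 + 48.6 + 47.2 + 48.4 + 53.5 + 49.0 + 48.7 + 53.1 + 53.4 + 49.1) / 12 = 601.7000 / 12 = 50.1417
R̄ = (5.5 + 7.9 + 2.3 + 7.8 + 5.5 + 4.3 + 2.8 + 3.6 + 5.2 + 6.9 + 5.2 + 2.4) / 12 = 59.4000 / 12 = 4.9500
UCL = X̄̄ + A₂·R̄ = 50.1417 + 1.023 × 4.9500 = 55.2055

55.21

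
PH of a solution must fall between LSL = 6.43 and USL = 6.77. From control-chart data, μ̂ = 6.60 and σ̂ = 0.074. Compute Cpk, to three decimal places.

Cpu = (USL − μ̂) / (3σ̂) = (6.77 − 6.60) / (3 × 0.074) = 0.7658; Cpl = (μ̂ − LSL) / (3σ̂) = (6.60 − 6.43) / (3 × 0.074) = 0.7658; Cpk = min(Cpu, Cpl) = 0.7658

0.766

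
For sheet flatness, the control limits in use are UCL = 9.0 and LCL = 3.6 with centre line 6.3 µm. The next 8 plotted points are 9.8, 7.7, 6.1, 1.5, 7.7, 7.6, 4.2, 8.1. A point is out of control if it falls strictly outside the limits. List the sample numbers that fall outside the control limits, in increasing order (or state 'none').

1, 4

Compare each point to [3.6, 9.0]: sample 1 = 9.8 > UCL; sample 4 = 1.5 < LCL.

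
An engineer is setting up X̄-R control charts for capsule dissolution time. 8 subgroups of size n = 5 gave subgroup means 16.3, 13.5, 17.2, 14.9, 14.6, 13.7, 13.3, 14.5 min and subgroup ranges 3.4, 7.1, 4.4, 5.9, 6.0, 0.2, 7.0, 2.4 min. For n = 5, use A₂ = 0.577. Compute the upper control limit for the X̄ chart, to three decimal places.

X̄̄ = (16.3 + 13.5 + 17.2 + 14.9 + 14.6 + 13.7 + 13.3 + 14.5) / 8 = 118.0000 / 8 = 14.7500
R̄ = (3.4 + 7.1 + 4.4 + 5.9 + 6.0 + 0.2 + 7.0 + 2.4) / 8 = 36.4000 / 8 = 4.5500
UCL = X̄̄ + A₂·R̄ = 14.7500 + 0.577 × 4.5500 = 17.3754

17.375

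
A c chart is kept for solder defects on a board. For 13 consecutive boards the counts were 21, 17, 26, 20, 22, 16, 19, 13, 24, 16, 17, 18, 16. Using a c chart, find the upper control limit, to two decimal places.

c̄ = (21 + 17 + 26 + 20 + 22 + 16 + 19 + 13 + 24 + 16 + 17 + 18 + 16) / 13 = 245 / 13 = 18.8462
UCL = c̄ + 3√c̄ = 18.8462 + 3 × √18.8462 = 18.8462 + 3 × 4.3412 = 31.8698

31.87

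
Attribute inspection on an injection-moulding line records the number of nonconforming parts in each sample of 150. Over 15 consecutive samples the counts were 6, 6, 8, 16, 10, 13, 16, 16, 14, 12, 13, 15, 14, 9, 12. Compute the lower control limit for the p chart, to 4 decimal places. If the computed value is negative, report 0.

0.0135

p̄ = Σdᵢ / (k·n) = 180 / (15 × 150) = 0.08000
LCL = p̄ − 3·√(p̄(1−p̄)/n) = 0.08000 − 3 × 0.02215 = 0.01355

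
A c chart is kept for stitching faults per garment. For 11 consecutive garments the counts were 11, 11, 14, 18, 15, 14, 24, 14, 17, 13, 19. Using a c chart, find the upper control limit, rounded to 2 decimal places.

27.25

c̄ = (11 + 11 + 14 + 18 + 15 + 14 + 24 + 14 + 17 + 13 + 19) / 11 = 170 / 11 = 15.4545
UCL = c̄ + 3√c̄ = 15.4545 + 3 × √15.4545 = 15.4545 + 3 × 3.9312 = 27.2482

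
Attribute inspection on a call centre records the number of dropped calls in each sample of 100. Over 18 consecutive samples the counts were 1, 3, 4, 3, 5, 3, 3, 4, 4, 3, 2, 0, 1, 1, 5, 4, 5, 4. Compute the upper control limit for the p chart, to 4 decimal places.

0.0822

p̄ = Σdᵢ / (k·n) = 55 / (18 × 100) = 0.03056
UCL = p̄ + 3·√(p̄(1−p̄)/n) = 0.03056 + 3 × √(0.03056×0.96944/100) = 0.03056 + 3 × 0.01721 = 0.08219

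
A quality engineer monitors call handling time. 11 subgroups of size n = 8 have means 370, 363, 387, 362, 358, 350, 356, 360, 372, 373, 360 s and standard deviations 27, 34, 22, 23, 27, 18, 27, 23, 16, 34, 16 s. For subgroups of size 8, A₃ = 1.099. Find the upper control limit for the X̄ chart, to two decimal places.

X̄̄ = (370 + 363 + 387 + 362 + 358 + 350 + 356 + 360 + 372 + 373 + 360) / 11 = 364.6364
s̄ = (27 + 34 + 22 + 23 + 27 + 18 + 27 + 23 + 16 + 34 + 16) / 11 = 24.2727
UCL = X̄̄ + A₃·s̄ = 364.6364 + 1.099 × 24.2727 = 391.3121

391.31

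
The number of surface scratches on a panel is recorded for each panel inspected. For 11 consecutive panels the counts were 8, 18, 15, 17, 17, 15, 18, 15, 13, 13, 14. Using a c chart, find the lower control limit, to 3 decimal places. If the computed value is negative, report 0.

c̄ = (8 + 18 + 15 + 17 + 17 + 15 + 18 + 15 + 13 + 13 + 14) / 11 = 163 / 11 = 14.8182
LCL = c̄ − 3√c̄ = 14.8182 − 3 × 3.8494 = 3.2699

3.270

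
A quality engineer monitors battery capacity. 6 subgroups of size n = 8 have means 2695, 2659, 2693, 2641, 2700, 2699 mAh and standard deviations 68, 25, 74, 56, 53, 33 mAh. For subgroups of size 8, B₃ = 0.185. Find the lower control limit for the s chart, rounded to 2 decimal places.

9.53

s̄ = (68 + 25 + 74 + 56 + 53 + 33) / 6 = 51.5000
LCL_s = B₃·s̄ = 0.185 × 51.5000 = 9.5275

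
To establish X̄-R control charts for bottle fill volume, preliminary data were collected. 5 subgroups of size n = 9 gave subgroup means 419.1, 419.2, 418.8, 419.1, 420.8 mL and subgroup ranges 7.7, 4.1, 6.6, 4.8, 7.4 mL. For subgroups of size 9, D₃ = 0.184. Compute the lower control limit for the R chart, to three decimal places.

R̄ = (7.7 + 4.1 + 6.6 + 4.8 + 7.4) / 5 = 30.6000 / 5 = 6.1200
LCL_R = D₃·R̄ = 0.184 × 6.1200 = 1.1261

1.126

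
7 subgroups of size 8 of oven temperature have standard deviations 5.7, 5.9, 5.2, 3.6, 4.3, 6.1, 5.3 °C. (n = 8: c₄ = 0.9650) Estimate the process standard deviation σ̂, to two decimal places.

s̄ = (5.7 + 5.9 + 5.2 + 3.6 + 4.3 + 6.1 + 5.3) / 7 = 5.1571
σ̂ = s̄ / c₄ = 5.1571 / 0.9650 = 5.3442

5.34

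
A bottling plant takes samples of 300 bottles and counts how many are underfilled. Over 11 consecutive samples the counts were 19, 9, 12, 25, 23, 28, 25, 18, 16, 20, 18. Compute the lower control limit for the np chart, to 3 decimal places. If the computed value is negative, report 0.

p̄ = Σdᵢ / (k·n) = 213 / (11 × 300) = 0.06455
LCL = np̄ − 3·√(np̄(1−p̄)) = 19.3636 − 3 × 4.2560 = 6.5955

6.596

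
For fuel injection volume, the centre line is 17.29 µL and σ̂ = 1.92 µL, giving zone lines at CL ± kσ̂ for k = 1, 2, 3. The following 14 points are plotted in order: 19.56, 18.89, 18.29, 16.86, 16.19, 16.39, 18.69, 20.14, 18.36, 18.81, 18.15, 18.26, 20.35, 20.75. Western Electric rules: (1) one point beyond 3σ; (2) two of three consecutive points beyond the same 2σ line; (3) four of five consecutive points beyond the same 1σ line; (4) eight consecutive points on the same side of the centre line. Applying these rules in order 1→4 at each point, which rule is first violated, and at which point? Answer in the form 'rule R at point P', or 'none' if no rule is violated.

Zone of each point (C = within 1σ̂, B = 1σ̂–2σ̂, A = 2σ̂–3σ̂, * = beyond 3σ̂; sign = side of CL): 1:+B, 2:+C, 3:+C, 4:-C, 5:-C, 6:-C, 7:+C, 8:+B, 9:+C, 10:+C, 11:+C, 12:+C, 13:+B, 14:+B
Rule 4 (eight consecutive points on the same side of the centre line) is satisfied at point 14.

rule 4 at point 14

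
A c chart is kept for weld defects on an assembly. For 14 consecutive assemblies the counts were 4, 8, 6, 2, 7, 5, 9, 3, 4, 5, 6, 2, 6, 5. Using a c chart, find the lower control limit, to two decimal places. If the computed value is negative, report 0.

0.00

c̄ = (4 + 8 + 6 + 2 + 7 + 5 + 9 + 3 + 4 + 5 + 6 + 2 + 6 + 5) / 14 = 72 / 14 = 5.1429
LCL = c̄ − 3√c̄ = 5.1429 − 3 × 2.2678 = -1.6605 → 0 (cannot be negative)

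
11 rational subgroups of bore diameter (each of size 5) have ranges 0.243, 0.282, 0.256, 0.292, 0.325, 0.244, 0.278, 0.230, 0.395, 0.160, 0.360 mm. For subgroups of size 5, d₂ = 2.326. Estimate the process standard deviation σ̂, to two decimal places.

R̄ = (0.243 + 0.282 + 0.256 + 0.292 + 0.325 + 0.244 + 0.278 + 0.230 + 0.395 + 0.160 + 0.360) / 11 = 0.2786
σ̂ = R̄ / d₂ = 0.2786 / 2.326 = 0.1198

0.12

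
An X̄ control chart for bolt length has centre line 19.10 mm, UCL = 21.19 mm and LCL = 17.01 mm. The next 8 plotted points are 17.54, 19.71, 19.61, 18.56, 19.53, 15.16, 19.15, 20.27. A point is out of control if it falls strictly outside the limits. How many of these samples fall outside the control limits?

1

Compare each point to [17.01, 21.19]: sample 6 = 15.16 < LCL.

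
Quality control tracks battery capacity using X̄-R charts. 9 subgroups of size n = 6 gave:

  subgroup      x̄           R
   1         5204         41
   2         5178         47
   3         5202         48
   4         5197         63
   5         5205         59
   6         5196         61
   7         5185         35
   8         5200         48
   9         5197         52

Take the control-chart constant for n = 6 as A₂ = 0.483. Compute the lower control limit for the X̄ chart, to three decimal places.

5171.635

X̄̄ = (5204 + 5178 + 5202 + 5197 + 5205 + 5196 + 5185 + 5200 + 5197) / 9 = 46764.0000 / 9 = 5196.0000
R̄ = (41 + 47 + 48 + 63 + 59 + 61 + 35 + 48 + 52) / 9 = 454.0000 / 9 = 50.4444
LCL = X̄̄ − A₂·R̄ = 5196.0000 − 0.483 × 50.4444 = 5171.6353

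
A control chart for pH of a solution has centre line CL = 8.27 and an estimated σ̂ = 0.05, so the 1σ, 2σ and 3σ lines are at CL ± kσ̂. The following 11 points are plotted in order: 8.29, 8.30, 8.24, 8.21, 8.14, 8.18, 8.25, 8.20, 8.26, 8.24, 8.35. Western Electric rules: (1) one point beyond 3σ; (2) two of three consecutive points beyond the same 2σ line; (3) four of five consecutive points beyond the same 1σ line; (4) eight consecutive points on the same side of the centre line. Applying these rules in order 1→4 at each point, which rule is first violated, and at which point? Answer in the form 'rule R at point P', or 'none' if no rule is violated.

rule 3 at point 8

Zone of each point (C = within 1σ̂, B = 1σ̂–2σ̂, A = 2σ̂–3σ̂, * = beyond 3σ̂; sign = side of CL): 1:+C, 2:+C, 3:-C, 4:-B, 5:-A, 6:-B, 7:-C, 8:-B, 9:-C, 10:-C, 11:+B
Rule 3 (four of five consecutive points beyond the same 1σ limit) is satisfied at point 8.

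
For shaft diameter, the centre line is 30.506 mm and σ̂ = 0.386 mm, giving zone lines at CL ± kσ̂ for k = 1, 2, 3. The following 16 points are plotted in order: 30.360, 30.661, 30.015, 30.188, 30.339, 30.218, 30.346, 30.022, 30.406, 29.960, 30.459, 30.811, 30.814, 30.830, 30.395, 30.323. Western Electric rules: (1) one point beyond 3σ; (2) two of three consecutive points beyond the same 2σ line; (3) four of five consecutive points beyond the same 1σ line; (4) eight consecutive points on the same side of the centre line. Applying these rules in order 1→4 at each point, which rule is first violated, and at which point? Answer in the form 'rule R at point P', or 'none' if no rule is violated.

rule 4 at point 10

Zone of each point (C = within 1σ̂, B = 1σ̂–2σ̂, A = 2σ̂–3σ̂, * = beyond 3σ̂; sign = side of CL): 1:-C, 2:+C, 3:-B, 4:-C, 5:-C, 6:-C, 7:-C, 8:-B, 9:-C, 10:-B, 11:-C, 12:+C, 13:+C, 14:+C, 15:-C, 16:-C
Rule 4 (eight consecutive points on the same side of the centre line) is satisfied at point 10.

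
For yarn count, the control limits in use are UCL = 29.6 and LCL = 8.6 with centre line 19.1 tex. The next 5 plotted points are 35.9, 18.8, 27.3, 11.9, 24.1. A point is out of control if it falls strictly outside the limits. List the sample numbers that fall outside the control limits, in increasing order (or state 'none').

1

Compare each point to [8.6, 29.6]: sample 1 = 35.9 > UCL.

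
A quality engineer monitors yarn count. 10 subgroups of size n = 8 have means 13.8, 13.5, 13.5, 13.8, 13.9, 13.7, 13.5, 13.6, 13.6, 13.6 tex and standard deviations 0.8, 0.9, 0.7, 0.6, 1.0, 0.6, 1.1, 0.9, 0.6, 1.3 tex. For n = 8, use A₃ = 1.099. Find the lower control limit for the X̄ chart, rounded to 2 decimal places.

X̄̄ = (13.8 + 13.5 + 13.5 + 13.8 + 13.9 + 13.7 + 13.5 + 13.6 + 13.6 + 13.6) / 10 = 13.6500
s̄ = (0.8 + 0.9 + 0.7 + 0.6 + 1.0 + 0.6 + 1.1 + 0.9 + 0.6 + 1.3) / 10 = 0.8500
LCL = X̄̄ − A₃·s̄ = 13.6500 − 1.099 × 0.8500 = 12.7158

12.72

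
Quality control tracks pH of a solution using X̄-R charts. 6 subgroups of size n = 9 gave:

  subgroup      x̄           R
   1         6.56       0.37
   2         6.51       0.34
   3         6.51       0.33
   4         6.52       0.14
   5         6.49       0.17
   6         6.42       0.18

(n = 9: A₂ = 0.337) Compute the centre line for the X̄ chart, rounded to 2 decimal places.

X̄̄ = (6.56 + 6.51 + 6.51 + 6.52 + 6.49 + 6.42) / 6 = 39.0100 / 6 = 6.5017
CL = X̄̄ = 6.5017

6.50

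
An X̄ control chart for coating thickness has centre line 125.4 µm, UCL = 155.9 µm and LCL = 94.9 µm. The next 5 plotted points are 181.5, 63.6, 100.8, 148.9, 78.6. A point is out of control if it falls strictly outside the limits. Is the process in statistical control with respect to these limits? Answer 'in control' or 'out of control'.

out of control

Compare each point to [94.9, 155.9]: sample 1 = 181.5 > UCL; sample 2 = 63.6 < LCL; sample 5 = 78.6 < LCL.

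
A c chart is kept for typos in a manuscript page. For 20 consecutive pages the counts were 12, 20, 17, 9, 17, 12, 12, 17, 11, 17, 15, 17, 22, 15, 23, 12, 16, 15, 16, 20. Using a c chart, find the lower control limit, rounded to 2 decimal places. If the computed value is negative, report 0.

c̄ = (12 + 20 + 17 + 9 + 17 + 12 + 12 + 17 + 11 + 17 + 15 + 17 + 22 + 15 + 23 + 12 + 16 + 15 + 16 + 20) / 20 = 315 / 20 = 15.7500
LCL = c̄ − 3√c̄ = 15.7500 − 3 × 3.9686 = 3.8441

3.84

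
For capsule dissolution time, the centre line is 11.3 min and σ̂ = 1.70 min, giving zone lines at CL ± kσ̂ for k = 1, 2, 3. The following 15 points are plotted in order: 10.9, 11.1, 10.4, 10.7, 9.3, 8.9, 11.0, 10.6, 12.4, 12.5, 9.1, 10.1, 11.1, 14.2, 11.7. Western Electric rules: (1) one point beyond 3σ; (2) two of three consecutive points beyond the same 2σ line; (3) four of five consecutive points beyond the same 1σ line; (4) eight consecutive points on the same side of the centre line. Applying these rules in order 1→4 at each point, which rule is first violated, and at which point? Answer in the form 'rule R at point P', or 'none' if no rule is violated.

rule 4 at point 8

Zone of each point (C = within 1σ̂, B = 1σ̂–2σ̂, A = 2σ̂–3σ̂, * = beyond 3σ̂; sign = side of CL): 1:-C, 2:-C, 3:-C, 4:-C, 5:-B, 6:-B, 7:-C, 8:-C, 9:+C, 10:+C, 11:-B, 12:-C, 13:-C, 14:+B, 15:+C
Rule 4 (eight consecutive points on the same side of the centre line) is satisfied at point 8.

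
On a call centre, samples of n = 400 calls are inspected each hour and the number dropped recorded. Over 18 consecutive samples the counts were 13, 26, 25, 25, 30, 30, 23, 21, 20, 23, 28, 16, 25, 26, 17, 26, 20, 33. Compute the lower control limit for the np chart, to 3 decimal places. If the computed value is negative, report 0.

p̄ = Σdᵢ / (k·n) = 427 / (18 × 400) = 0.05931
LCL = np̄ − 3·√(np̄(1−p̄)) = 23.7222 − 3 × 4.7239 = 9.5505

9.550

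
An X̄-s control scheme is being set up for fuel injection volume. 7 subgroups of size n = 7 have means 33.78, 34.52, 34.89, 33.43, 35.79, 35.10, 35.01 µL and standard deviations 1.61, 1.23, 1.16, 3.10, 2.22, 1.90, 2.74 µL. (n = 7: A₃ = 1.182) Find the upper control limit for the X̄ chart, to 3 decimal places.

37.003

X̄̄ = (33.78 + 34.52 + 34.89 + 33.43 + 35.79 + 35.10 + 35.01) / 7 = 34.6457
s̄ = (1.61 + 1.23 + 1.16 + 3.10 + 2.22 + 1.90 + 2.74) / 7 = 1.9943
UCL = X̄̄ + A₃·s̄ = 34.6457 + 1.182 × 1.9943 = 37.0030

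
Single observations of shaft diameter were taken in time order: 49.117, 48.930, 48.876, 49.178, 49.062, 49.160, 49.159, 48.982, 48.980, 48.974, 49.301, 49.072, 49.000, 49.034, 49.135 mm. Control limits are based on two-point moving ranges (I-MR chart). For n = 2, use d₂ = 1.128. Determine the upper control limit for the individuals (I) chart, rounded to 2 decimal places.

X̄ = (49.117 + 48.930 + 48.876 + 49.178 + 49.062 + 49.160 + 49.159 + 48.982 + 48.980 + 48.974 + 49.301 + 49.072 + 49.000 + 49.034 + 49.135) / 15 = 49.0640
Moving ranges: 0.187, 0.054, 0.302, 0.116, 0.098, 0.001, 0.177, 0.002, 0.006, 0.327, 0.229, 0.072, 0.034, 0.101; M̄R̄ = 1.7060 / 14 = 0.1219
UCL = X̄ + 3·M̄R̄/d₂ = 49.0640 + 3 × 0.1219 / 1.128 = 49.3881

49.39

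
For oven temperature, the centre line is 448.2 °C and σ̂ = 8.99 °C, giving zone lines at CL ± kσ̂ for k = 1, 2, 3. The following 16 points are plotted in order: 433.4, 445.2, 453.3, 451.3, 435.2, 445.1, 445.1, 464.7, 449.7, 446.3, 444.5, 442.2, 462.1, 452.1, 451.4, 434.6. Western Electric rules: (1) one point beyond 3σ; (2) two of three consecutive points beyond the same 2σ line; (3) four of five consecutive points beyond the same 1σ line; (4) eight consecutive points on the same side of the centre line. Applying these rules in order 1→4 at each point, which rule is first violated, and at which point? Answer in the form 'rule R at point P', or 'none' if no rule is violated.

none

Zone of each point (C = within 1σ̂, B = 1σ̂–2σ̂, A = 2σ̂–3σ̂, * = beyond 3σ̂; sign = side of CL): 1:-B, 2:-C, 3:+C, 4:+C, 5:-B, 6:-C, 7:-C, 8:+B, 9:+C, 10:-C, 11:-C, 12:-C, 13:+B, 14:+C, 15:+C, 16:-B
No rule fires across all 16 points.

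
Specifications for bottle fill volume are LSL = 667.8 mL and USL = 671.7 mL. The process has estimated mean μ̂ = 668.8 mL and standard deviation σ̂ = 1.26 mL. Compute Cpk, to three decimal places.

0.265

Cpu = (USL − μ̂) / (3σ̂) = (671.7 − 668.8) / (3 × 1.26) = 0.7672; Cpl = (μ̂ − LSL) / (3σ̂) = (668.8 − 667.8) / (3 × 1.26) = 0.2646; Cpk = min(Cpu, Cpl) = 0.2646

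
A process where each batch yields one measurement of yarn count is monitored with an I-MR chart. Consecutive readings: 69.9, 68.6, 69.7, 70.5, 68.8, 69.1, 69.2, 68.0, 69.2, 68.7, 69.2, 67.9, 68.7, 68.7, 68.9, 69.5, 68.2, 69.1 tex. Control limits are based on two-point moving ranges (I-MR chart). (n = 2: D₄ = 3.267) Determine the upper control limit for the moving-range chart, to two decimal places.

2.65

Moving ranges: 1.3, 1.1, 0.8, 1.7, 0.3, 0.1, 1.2, 1.2, 0.5, 0.5, 1.3, 0.8, 0.0, 0.2, 0.6, 1.3, 0.9; M̄R̄ = 13.8000 / 17 = 0.8118
UCL_MR = D₄·M̄R̄ = 3.267 × 0.8118 = 2.6520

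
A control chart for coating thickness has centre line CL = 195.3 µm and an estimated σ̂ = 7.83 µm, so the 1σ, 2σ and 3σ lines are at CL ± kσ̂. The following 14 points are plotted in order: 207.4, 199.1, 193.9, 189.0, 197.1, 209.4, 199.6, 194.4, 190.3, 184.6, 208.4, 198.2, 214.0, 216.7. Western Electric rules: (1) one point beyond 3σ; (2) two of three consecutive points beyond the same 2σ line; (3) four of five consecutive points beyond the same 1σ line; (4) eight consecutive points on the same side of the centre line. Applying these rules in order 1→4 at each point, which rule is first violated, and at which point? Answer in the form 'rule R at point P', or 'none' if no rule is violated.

Zone of each point (C = within 1σ̂, B = 1σ̂–2σ̂, A = 2σ̂–3σ̂, * = beyond 3σ̂; sign = side of CL): 1:+B, 2:+C, 3:-C, 4:-C, 5:+C, 6:+B, 7:+C, 8:-C, 9:-C, 10:-B, 11:+B, 12:+C, 13:+A, 14:+A
Rule 2 (two of three consecutive points beyond the same 2σ limit) is satisfied at point 14.

rule 2 at point 14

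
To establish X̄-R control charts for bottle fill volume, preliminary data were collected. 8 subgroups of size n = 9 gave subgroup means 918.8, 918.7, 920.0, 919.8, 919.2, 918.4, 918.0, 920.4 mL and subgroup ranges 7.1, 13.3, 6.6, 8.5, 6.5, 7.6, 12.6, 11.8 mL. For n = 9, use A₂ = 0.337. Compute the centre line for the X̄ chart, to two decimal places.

919.16

X̄̄ = (918.8 + 918.7 + 920.0 + 919.8 + 919.2 + 918.4 + 918.0 + 920.4) / 8 = 7353.3000 / 8 = 919.1625
CL = X̄̄ = 919.1625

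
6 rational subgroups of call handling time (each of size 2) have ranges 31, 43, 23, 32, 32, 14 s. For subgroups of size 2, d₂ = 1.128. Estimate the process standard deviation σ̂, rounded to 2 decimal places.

R̄ = (31 + 43 + 23 + 32 + 32 + 14) / 6 = 29.1667
σ̂ = R̄ / d₂ = 29.1667 / 1.128 = 25.8570

25.86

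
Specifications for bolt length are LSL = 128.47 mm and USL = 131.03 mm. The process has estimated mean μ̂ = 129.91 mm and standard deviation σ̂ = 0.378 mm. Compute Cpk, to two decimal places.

Cpu = (USL − μ̂) / (3σ̂) = (131.03 − 129.91) / (3 × 0.378) = 0.9877; Cpl = (μ̂ − LSL) / (3σ̂) = (129.91 − 128.47) / (3 × 0.378) = 1.2698; Cpk = min(Cpu, Cpl) = 0.9877

0.99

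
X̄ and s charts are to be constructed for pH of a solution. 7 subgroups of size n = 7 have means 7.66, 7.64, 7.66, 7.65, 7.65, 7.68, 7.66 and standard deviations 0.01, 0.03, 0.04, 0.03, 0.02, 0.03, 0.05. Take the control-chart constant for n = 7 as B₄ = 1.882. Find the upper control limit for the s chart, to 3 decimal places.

s̄ = (0.01 + 0.03 + 0.04 + 0.03 + 0.02 + 0.03 + 0.05) / 7 = 0.0300
UCL_s = B₄·s̄ = 1.882 × 0.0300 = 0.0565

0.056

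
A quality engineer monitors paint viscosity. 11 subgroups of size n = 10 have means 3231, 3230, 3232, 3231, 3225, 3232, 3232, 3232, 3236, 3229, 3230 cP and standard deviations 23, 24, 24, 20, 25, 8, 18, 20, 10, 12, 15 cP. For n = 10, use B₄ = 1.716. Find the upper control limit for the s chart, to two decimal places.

31.04

s̄ = (23 + 24 + 24 + 20 + 25 + 8 + 18 + 20 + 10 + 12 + 15) / 11 = 18.0909
UCL_s = B₄·s̄ = 1.716 × 18.0909 = 31.0440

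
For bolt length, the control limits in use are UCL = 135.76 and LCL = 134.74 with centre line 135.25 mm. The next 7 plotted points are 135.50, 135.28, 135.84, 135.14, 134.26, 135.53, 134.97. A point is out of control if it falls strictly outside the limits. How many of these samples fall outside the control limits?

Compare each point to [134.74, 135.76]: sample 3 = 135.84 > UCL; sample 5 = 134.26 < LCL.

2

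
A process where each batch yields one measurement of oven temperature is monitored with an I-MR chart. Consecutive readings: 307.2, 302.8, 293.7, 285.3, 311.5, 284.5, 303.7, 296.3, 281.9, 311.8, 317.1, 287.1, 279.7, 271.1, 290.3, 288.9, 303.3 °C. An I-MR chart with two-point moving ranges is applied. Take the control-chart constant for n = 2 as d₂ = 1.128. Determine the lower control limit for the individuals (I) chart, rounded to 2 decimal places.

X̄ = (307.2 + 302.8 + 293.7 + 285.3 + 311.5 + 284.5 + 303.7 + 296.3 + 281.9 + 311.8 + 317.1 + 287.1 + 279.7 + 271.1 + 290.3 + 288.9 + 303.3) / 17 = 295.0706
Moving ranges: 4.4, 9.1, 8.4, 26.2, 27.0, 19.2, 7.4, 14.4, 29.9, 5.3, 30.0, 7.4, 8.6, 19.2, 1.4, 14.4; M̄R̄ = 232.3000 / 16 = 14.5188
LCL = X̄ − 3·M̄R̄/d₂ = 295.0706 − 3 × 14.5188 / 1.128 = 256.4569

256.46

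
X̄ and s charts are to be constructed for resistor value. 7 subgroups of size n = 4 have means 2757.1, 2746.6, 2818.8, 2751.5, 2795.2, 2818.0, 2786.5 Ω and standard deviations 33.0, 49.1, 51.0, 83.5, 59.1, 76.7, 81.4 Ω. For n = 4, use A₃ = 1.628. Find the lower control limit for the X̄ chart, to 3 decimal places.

X̄̄ = (2757.1 + 2746.6 + 2818.8 + 2751.5 + 2795.2 + 2818.0 + 2786.5) / 7 = 2781.9571
s̄ = (33.0 + 49.1 + 51.0 + 83.5 + 59.1 + 76.7 + 81.4) / 7 = 61.9714
LCL = X̄̄ − A₃·s̄ = 2781.9571 − 1.628 × 61.9714 = 2681.0677

2681.068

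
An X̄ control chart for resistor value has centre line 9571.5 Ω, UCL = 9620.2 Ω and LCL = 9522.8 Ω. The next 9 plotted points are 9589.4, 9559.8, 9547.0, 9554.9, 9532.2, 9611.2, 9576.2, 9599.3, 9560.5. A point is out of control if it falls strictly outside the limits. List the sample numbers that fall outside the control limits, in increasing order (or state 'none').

none

All 9 points lie within [9522.8, 9620.2].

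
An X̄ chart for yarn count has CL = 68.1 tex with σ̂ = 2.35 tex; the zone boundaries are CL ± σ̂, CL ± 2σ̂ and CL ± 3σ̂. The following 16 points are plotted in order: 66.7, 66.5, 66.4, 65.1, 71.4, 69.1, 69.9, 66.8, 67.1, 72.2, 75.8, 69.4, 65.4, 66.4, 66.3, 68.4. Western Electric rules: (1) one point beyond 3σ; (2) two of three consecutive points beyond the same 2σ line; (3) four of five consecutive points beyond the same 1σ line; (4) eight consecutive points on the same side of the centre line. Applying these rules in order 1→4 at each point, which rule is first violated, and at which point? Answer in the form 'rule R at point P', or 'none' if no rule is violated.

Zone of each point (C = within 1σ̂, B = 1σ̂–2σ̂, A = 2σ̂–3σ̂, * = beyond 3σ̂; sign = side of CL): 1:-C, 2:-C, 3:-C, 4:-B, 5:+B, 6:+C, 7:+C, 8:-C, 9:-C, 10:+B, 11:+*, 12:+C, 13:-B, 14:-C, 15:-C, 16:+C
Rule 1 (one point beyond the 3σ limits) is satisfied at point 11.

rule 1 at point 11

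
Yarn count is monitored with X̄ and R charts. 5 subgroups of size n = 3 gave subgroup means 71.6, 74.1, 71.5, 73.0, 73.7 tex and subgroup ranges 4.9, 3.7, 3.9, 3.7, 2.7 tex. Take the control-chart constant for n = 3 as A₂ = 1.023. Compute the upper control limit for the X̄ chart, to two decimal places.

76.65

X̄̄ = (71.6 + 74.1 + 71.5 + 73.0 + 73.7) / 5 = 363.9000 / 5 = 72.7800
R̄ = (4.9 + 3.7 + 3.9 + 3.7 + 2.7) / 5 = 18.9000 / 5 = 3.7800
UCL = X̄̄ + A₂·R̄ = 72.7800 + 1.023 × 3.7800 = 76.6469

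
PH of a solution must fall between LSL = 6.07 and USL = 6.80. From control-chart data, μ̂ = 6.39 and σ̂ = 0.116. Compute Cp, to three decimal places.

1.049

Cp = (USL − LSL) / (6σ̂) = (6.80 − 6.07) / (6 × 0.116) = 0.7300 / 0.6960 = 1.0489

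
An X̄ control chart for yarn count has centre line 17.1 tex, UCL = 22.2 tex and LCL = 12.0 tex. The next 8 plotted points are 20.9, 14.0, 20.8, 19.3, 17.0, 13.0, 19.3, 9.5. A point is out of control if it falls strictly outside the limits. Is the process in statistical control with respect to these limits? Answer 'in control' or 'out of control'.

Compare each point to [12.0, 22.2]: sample 8 = 9.5 < LCL.

out of control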